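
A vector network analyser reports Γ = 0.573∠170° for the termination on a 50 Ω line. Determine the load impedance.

Z_L = Z_0·(1 + Γ)/(1 − Γ) = 50·(0.436 + j0.0995)/(1.56 − j0.0995)

Z_L ≈ 13.7 + j4.05 Ω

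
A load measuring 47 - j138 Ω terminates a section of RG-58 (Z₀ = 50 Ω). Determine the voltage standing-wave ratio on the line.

VSWR ≈ 10

Γ = (Z_L − Z_0)/(Z_L + Z_0) = (-3 − j138)/(97 − j138)
|Γ| = 138/169 = 0.818
VSWR = (1 + |Γ|)/(1 − |Γ|) = 1.82/0.182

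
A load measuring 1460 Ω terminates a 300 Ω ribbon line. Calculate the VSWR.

Γ = (1460 − 300)/(1460 + 300) = 0.659
VSWR = (1 + 0.659)/(1 − 0.659)

VSWR ≈ 4.87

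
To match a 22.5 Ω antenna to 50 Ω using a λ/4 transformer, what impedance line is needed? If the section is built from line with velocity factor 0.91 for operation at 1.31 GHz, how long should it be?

Z_qwt = √(Z_0·R_L) = √(50 × 22.5) = √1125
λ = 0.91·c/f = 0.208 m, so l = λ/4 = 0.0521 m

Z_qwt ≈ 33.5 Ω; length ≈ 5.21 cm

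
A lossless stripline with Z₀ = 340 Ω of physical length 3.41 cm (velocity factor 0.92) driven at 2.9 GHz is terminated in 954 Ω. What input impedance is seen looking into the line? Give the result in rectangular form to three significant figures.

λ = v/f = 0.92·c / 2.9 GHz = 0.0952 m
βl = 2π·l/λ = 2π × 0.358 = 129°
tan(βl) = tan(129°) = -1.24
Z_in = Z_0·(Z_L + jZ_0·tanβl)/(Z_0 + jZ_L·tanβl)
     = 340·(954 − j420)/(340 − j1180)

Z_in ≈ 185 + j222 Ω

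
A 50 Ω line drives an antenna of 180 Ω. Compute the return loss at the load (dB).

RL ≈ 4.96 dB

Γ = (180 − 50)/(180 + 50) = 0.565
RL = −20·log₁₀|Γ| = −20·log₁₀(0.565)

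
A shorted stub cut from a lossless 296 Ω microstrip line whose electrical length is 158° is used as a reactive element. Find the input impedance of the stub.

tan(βl) = -0.404
For a shorted stub, Z_in = jZ_0·tan(βl)

Z_in ≈ −j120 Ω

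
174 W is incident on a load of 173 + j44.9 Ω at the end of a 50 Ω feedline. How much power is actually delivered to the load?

P_delivered ≈ 116 W

|Γ| = |(123 + j44.9)/(223 + j44.9)| = 0.576
|Γ|² = 0.331
P_refl = |Γ|²·P_inc = 57.7 W, P_del = (1 − |Γ|²)·P_inc = 116 W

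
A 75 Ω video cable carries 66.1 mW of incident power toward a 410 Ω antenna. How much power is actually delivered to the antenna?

Γ = (410 − 75)/(410 + 75) = 0.691
|Γ|² = 0.477
P_refl = |Γ|²·P_inc = 31.5 mW, P_del = (1 − |Γ|²)·P_inc = 34.6 mW

P_delivered ≈ 34.6 mW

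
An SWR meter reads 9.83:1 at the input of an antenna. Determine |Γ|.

|Γ| = (S − 1)/(S + 1) = (9.83 − 1)/(9.83 + 1) = 8.83/10.8

|Γ| ≈ 0.815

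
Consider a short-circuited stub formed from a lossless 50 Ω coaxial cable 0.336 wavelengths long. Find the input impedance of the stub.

Z_in ≈ −j83.3 Ω

βl = 2π × 0.336 = 121°
tan(βl) = -1.67
For a short-circuited stub, Z_in = jZ_0·tan(βl)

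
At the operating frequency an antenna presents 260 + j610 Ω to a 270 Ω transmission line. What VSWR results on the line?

VSWR ≈ 7.16

Γ = (Z_L − Z_0)/(Z_L + Z_0) = (-10 + j610)/(530 + j610)
|Γ| = 610/808 = 0.755
VSWR = (1 + |Γ|)/(1 − |Γ|) = 1.75/0.245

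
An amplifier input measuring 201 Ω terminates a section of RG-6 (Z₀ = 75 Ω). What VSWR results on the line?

Γ = (201 − 75)/(201 + 75) = 0.457
VSWR = (1 + 0.457)/(1 − 0.457)

VSWR ≈ 2.68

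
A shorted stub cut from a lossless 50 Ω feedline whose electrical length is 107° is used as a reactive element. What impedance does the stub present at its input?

Z_in ≈ −j164 Ω

tan(βl) = -3.27
For a shorted stub, Z_in = jZ_0·tan(βl)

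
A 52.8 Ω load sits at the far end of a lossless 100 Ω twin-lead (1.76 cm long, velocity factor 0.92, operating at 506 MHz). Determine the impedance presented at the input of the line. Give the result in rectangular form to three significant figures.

Z_in ≈ 54.4 + j14.7 Ω

λ = v/f = 0.92·c / 506 MHz = 0.545 m
βl = 2π·l/λ = 2π × 0.0323 = 11.6°
tan(βl) = tan(11.6°) = 0.206
Z_in = Z_0·(Z_L + jZ_0·tanβl)/(Z_0 + jZ_L·tanβl)
     = 100·(52.8 + j20.6)/(100 + j10.9)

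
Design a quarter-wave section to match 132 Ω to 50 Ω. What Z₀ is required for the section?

Z_qwt = √(Z_0·R_L) = √(50 × 132) = √6600

Z_qwt ≈ 81.2 Ω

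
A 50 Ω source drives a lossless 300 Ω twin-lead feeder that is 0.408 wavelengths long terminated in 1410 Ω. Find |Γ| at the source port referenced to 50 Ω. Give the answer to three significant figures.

βl = 2π × 0.408 = 147°
tan(βl) = -0.652
Z_in = Z_0·(Z_L + jZ_0·tanβl)/(Z_0 + jZ_L·tanβl) = 193 + j397 Ω
Γ_s = (Z_in − Z_s)/(Z_in + Z_s) = (143 + j397)/(243 + j397), |Γ_s| = 0.906

|Γ| ≈ 0.906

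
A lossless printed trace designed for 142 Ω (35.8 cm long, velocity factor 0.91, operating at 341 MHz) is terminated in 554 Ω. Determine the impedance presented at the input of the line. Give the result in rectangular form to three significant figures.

Z_in ≈ 221 + j248 Ω

λ = v/f = 0.91·c / 341 MHz = 0.801 m
βl = 2π·l/λ = 2π × 0.447 = 161°
tan(βl) = tan(161°) = -0.345
Z_in = Z_0·(Z_L + jZ_0·tanβl)/(Z_0 + jZ_L·tanβl)
     = 142·(554 − j48.9)/(142 − j191)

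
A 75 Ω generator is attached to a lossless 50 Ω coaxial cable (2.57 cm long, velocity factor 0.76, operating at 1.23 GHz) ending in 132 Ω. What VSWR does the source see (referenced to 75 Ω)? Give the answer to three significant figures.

λ = v/f = 0.76·c / 1.23 GHz = 0.185 m
βl = 2π·l/λ = 2π × 0.139 = 49.9°
tan(βl) = 1.19
Z_in = Z_0·(Z_L + jZ_0·tanβl)/(Z_0 + jZ_L·tanβl) = 29.4 − j32.7 Ω
Γ_s = (Z_in − Z_s)/(Z_in + Z_s) = (-45.6 − j32.7)/(104 − j32.7), |Γ_s| = 0.513
VSWR = (1 + |Γ_s|)/(1 − |Γ_s|)

VSWR ≈ 3.11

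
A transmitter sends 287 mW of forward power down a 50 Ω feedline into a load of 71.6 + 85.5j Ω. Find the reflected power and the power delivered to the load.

P_reflected ≈ 101 mW; P_delivered ≈ 186 mW

|Γ| = |(21.6 + j85.5)/(121.6 + j85.5)| = 0.593
|Γ|² = 0.352
P_refl = |Γ|²·P_inc = 101 mW, P_del = (1 − |Γ|²)·P_inc = 186 mW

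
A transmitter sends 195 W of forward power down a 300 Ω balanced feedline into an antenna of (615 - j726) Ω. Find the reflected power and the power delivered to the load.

|Γ| = |(315 − j726)/(915 − j726)| = 0.678
|Γ|² = 0.459
P_refl = |Γ|²·P_inc = 89.5 W, P_del = (1 − |Γ|²)·P_inc = 105 W

P_reflected ≈ 89.5 W; P_delivered ≈ 105 W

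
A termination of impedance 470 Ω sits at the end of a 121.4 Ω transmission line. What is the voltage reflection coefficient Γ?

Γ = (Z_L − Z_0)/(Z_L + Z_0) = (470 − 121.4)/(470 + 121.4) = 348.6/591.4

Γ = 0.589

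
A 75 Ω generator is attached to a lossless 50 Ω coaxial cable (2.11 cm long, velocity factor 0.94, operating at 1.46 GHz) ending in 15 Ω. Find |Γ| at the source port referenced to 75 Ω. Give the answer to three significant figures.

λ = v/f = 0.94·c / 1.46 GHz = 0.193 m
βl = 2π·l/λ = 2π × 0.109 = 39.3°
tan(βl) = 0.819
Z_in = Z_0·(Z_L + jZ_0·tanβl)/(Z_0 + jZ_L·tanβl) = 23.6 + j35.2 Ω
Γ_s = (Z_in − Z_s)/(Z_in + Z_s) = (-51.4 + j35.2)/(98.6 + j35.2), |Γ_s| = 0.594

|Γ| ≈ 0.594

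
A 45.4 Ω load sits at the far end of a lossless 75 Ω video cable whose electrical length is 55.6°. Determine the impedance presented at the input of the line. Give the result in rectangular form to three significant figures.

tan(βl) = tan(55.6°) = 1.46
Z_in = Z_0·(Z_L + jZ_0·tanβl)/(Z_0 + jZ_L·tanβl)
     = 75·(45.4 + j110)/(75 + j66.3)

Z_in ≈ 79.8 + j39 Ω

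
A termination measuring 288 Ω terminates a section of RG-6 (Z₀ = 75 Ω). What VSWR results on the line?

VSWR ≈ 3.84

Γ = (288 − 75)/(288 + 75) = 0.587
VSWR = (1 + 0.587)/(1 − 0.587)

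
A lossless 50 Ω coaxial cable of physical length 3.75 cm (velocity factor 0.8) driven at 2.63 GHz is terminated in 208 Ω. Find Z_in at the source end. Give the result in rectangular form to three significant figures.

Z_in ≈ 37.2 + j65.6 Ω

λ = v/f = 0.8·c / 2.63 GHz = 0.0913 m
βl = 2π·l/λ = 2π × 0.411 = 148°
tan(βl) = tan(148°) = -0.626
Z_in = Z_0·(Z_L + jZ_0·tanβl)/(Z_0 + jZ_L·tanβl)
     = 50·(208 − j31.3)/(50 − j130)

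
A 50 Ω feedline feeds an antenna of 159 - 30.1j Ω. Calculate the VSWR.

VSWR ≈ 3.31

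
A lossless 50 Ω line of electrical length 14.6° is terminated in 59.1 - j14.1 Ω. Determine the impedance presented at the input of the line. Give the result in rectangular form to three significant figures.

Z_in ≈ 50.6 − j15.5 Ω

tan(βl) = tan(14.6°) = 0.26
Z_in = Z_0·(Z_L + jZ_0·tanβl)/(Z_0 + jZ_L·tanβl)
     = 50·(59.1 − j1.08)/(53.7 + j15.4)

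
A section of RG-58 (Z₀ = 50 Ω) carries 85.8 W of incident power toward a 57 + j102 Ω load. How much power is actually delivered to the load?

|Γ| = |(7 + j102)/(107 + j102)| = 0.692
|Γ|² = 0.478
P_refl = |Γ|²·P_inc = 41 W, P_del = (1 − |Γ|²)·P_inc = 44.8 W

P_delivered ≈ 44.8 W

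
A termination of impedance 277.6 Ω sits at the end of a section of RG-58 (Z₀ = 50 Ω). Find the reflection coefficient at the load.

Γ = (Z_L − Z_0)/(Z_L + Z_0) = (277.6 − 50)/(277.6 + 50) = 227.6/327.6

Γ = 0.695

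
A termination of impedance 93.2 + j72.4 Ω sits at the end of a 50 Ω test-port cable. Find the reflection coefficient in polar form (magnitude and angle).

Γ ≈ 0.525 ∠ 32.4°

Γ = (Z_L − Z_0)/(Z_L + Z_0) = (43.2 + j72.4)/(143.2 + j72.4)
|Γ| = 84.3/160 = 0.525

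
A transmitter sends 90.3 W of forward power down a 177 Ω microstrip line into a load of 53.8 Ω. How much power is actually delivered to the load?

P_delivered ≈ 64.6 W

Γ = (53.8 − 177)/(53.8 + 177) = -0.534
|Γ|² = 0.285
P_refl = |Γ|²·P_inc = 25.7 W, P_del = (1 − |Γ|²)·P_inc = 64.6 W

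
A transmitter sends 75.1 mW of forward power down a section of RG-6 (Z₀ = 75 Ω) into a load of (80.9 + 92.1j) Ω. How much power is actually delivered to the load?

P_delivered ≈ 55.6 mW

|Γ| = |(5.9 + j92.1)/(155.9 + j92.1)| = 0.51
|Γ|² = 0.26
P_refl = |Γ|²·P_inc = 19.5 mW, P_del = (1 − |Γ|²)·P_inc = 55.6 mW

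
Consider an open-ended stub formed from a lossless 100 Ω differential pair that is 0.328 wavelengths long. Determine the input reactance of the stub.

X_in ≈ 53.4 Ω (inductive)

βl = 2π × 0.328 = 118°
tan(βl) = -1.87
For an open-ended stub, Z_in = −jZ_0·cot(βl) = −jZ_0/tan(βl)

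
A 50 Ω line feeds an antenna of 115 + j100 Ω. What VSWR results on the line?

VSWR ≈ 4.24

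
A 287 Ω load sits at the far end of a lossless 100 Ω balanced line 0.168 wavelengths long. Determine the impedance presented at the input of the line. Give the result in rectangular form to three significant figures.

βl = 2π × 0.168 = 60.5°
tan(βl) = tan(60.5°) = 1.77
Z_in = Z_0·(Z_L + jZ_0·tanβl)/(Z_0 + jZ_L·tanβl)
     = 100·(287 + j177)/(100 + j507)

Z_in ≈ 44.3 − j47.9 Ω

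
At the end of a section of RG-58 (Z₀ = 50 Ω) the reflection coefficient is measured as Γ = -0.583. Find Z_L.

Z_L = Z_0·(1 + Γ)/(1 − Γ) = 50·(0.417)/(1.58)

Z_L ≈ 13.2 Ω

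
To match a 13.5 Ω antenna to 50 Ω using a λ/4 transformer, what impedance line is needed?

Z_qwt ≈ 26 Ω

Z_qwt = √(Z_0·R_L) = √(50 × 13.5) = √675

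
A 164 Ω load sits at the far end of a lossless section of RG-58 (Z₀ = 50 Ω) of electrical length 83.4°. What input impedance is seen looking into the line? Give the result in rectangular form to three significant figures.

tan(βl) = tan(83.4°) = 8.64
Z_in = Z_0·(Z_L + jZ_0·tanβl)/(Z_0 + jZ_L·tanβl)
     = 50·(164 + j432)/(50 + j1420)

Z_in ≈ 15.4 − j5.24 Ω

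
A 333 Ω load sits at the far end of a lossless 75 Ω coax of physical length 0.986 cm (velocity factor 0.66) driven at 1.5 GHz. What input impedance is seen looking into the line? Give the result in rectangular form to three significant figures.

λ = v/f = 0.66·c / 1.5 GHz = 0.132 m
βl = 2π·l/λ = 2π × 0.0747 = 26.9°
tan(βl) = tan(26.9°) = 0.507
Z_in = Z_0·(Z_L + jZ_0·tanβl)/(Z_0 + jZ_L·tanβl)
     = 75·(333 + j38)/(75 + j169)

Z_in ≈ 69 − j117 Ω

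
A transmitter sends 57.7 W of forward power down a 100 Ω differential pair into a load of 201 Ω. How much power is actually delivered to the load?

Γ = (201 − 100)/(201 + 100) = 0.336
|Γ|² = 0.113
P_refl = |Γ|²·P_inc = 6.5 W, P_del = (1 − |Γ|²)·P_inc = 51.2 W

P_delivered ≈ 51.2 W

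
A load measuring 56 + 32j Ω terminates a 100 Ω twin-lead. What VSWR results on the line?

Γ = (Z_L − Z_0)/(Z_L + Z_0) = (-44 + j32)/(156 + j32)
|Γ| = 54.4/159 = 0.342
VSWR = (1 + |Γ|)/(1 − |Γ|) = 1.34/0.658

VSWR ≈ 2.04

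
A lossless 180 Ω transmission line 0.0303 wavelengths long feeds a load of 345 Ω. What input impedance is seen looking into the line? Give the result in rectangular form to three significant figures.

βl = 2π × 0.0303 = 10.9°
tan(βl) = tan(10.9°) = 0.193
Z_in = Z_0·(Z_L + jZ_0·tanβl)/(Z_0 + jZ_L·tanβl)
     = 180·(345 + j34.7)/(180 + j66.5)

Z_in ≈ 315 − j81.6 Ω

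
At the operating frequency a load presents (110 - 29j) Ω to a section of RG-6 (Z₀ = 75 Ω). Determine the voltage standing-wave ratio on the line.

VSWR ≈ 1.64

Γ = (Z_L − Z_0)/(Z_L + Z_0) = (35 − j29)/(185 − j29)
|Γ| = 45.5/187 = 0.243
VSWR = (1 + |Γ|)/(1 − |Γ|) = 1.24/0.757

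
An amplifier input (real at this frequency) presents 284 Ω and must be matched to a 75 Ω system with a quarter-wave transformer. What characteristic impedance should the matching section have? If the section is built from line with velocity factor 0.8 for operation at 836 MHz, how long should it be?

Z_qwt ≈ 146 Ω; length ≈ 7.18 cm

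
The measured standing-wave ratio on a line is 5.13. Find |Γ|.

|Γ| ≈ 0.674

|Γ| = (S − 1)/(S + 1) = (5.13 − 1)/(5.13 + 1) = 4.13/6.13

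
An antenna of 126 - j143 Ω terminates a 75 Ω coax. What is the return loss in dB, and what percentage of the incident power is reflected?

RL ≈ 4.22 dB; 37.9% of incident power reflected

Γ = (51 − j143)/(201 − j143), |Γ| = 0.615
RL = −20·log₁₀(0.615) = 4.22 dB
P_refl/P_inc = |Γ|² = 0.379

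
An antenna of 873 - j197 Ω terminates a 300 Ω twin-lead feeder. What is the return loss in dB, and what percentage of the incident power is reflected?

Γ = (573 − j197)/(1173 − j197), |Γ| = 0.509
RL = −20·log₁₀(0.509) = 5.86 dB
P_refl/P_inc = |Γ|² = 0.26

RL ≈ 5.86 dB; 26% of incident power reflected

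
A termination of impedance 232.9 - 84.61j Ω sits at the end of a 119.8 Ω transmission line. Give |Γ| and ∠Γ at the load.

Γ = (Z_L − Z_0)/(Z_L + Z_0) = (113.1 − j84.61)/(352.7 − j84.61)
|Γ| = 141/363 = 0.389

Γ ≈ 0.389 ∠ -23.3°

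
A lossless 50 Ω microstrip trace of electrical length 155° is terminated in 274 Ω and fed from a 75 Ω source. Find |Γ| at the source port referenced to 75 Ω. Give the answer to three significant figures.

tan(βl) = -0.466
Z_in = Z_0·(Z_L + jZ_0·tanβl)/(Z_0 + jZ_L·tanβl) = 44.3 + j89.9 Ω
Γ_s = (Z_in − Z_s)/(Z_in + Z_s) = (-30.7 + j89.9)/(119 + j89.9), |Γ_s| = 0.636

|Γ| ≈ 0.636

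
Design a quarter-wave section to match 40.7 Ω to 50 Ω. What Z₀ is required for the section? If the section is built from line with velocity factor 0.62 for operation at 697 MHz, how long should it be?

Z_qwt ≈ 45.1 Ω; length ≈ 6.67 cm

Z_qwt = √(Z_0·R_L) = √(50 × 40.7) = √2035
λ = 0.62·c/f = 0.267 m, so l = λ/4 = 0.0667 m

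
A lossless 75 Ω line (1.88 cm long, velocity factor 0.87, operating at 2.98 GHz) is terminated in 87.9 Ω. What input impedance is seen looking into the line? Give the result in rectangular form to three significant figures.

Z_in ≈ 64.8 − j4.44 Ω

λ = v/f = 0.87·c / 2.98 GHz = 0.0876 m
βl = 2π·l/λ = 2π × 0.215 = 77.3°
tan(βl) = tan(77.3°) = 4.43
Z_in = Z_0·(Z_L + jZ_0·tanβl)/(Z_0 + jZ_L·tanβl)
     = 75·(87.9 + j332)/(75 + j389)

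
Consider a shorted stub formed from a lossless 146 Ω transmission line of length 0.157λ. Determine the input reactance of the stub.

βl = 2π × 0.157 = 56.5°
tan(βl) = 1.51
For a shorted stub, Z_in = jZ_0·tan(βl)

X_in ≈ 221 Ω (inductive)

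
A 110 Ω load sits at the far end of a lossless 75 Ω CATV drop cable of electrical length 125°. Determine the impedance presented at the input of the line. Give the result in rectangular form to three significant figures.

Z_in ≈ 62.1 + j22.9 Ω

tan(βl) = tan(125°) = -1.43
Z_in = Z_0·(Z_L + jZ_0·tanβl)/(Z_0 + jZ_L·tanβl)
     = 75·(110 − j107)/(75 − j157)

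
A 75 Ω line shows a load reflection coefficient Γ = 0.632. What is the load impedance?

Z_L ≈ 333 Ω

Z_L = Z_0·(1 + Γ)/(1 − Γ) = 75·(1.63)/(0.368)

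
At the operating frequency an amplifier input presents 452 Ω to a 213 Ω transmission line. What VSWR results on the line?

Γ = (452 − 213)/(452 + 213) = 0.359
VSWR = (1 + 0.359)/(1 − 0.359)

VSWR ≈ 2.12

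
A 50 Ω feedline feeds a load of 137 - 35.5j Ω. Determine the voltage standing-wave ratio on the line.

VSWR ≈ 2.95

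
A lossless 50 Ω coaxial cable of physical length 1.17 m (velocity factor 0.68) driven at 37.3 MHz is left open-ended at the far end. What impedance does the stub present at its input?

λ = v/f = 0.68·c / 37.3 MHz = 5.47 m
βl = 2π·l/λ = 2π × 0.214 = 77°
tan(βl) = 4.34
For an open-ended stub, Z_in = −jZ_0·cot(βl) = −jZ_0/tan(βl)

Z_in ≈ −j11.5 Ω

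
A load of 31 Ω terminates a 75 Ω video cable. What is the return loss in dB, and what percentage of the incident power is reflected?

RL ≈ 7.64 dB; 17.2% of incident power reflected

Γ = (31 − 75)/(31 + 75) = -0.415
RL = −20·log₁₀(0.415) = 7.64 dB
P_refl/P_inc = |Γ|² = 0.172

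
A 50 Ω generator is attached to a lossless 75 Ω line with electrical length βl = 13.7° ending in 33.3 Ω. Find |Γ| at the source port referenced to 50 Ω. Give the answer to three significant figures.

|Γ| ≈ 0.243

tan(βl) = 0.244
Z_in = Z_0·(Z_L + jZ_0·tanβl)/(Z_0 + jZ_L·tanβl) = 34.9 + j14.5 Ω
Γ_s = (Z_in − Z_s)/(Z_in + Z_s) = (-15.1 + j14.5)/(84.9 + j14.5), |Γ_s| = 0.243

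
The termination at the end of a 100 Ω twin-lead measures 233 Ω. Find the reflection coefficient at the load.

Γ = 0.399

Γ = (Z_L − Z_0)/(Z_L + Z_0) = (233 − 100)/(233 + 100) = 133/333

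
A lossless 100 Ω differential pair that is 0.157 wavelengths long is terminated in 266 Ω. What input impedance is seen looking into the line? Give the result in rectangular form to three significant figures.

βl = 2π × 0.157 = 56.5°
tan(βl) = tan(56.5°) = 1.51
Z_in = Z_0·(Z_L + jZ_0·tanβl)/(Z_0 + jZ_L·tanβl)
     = 100·(266 + j151)/(100 + j402)

Z_in ≈ 50.9 − j53.5 Ω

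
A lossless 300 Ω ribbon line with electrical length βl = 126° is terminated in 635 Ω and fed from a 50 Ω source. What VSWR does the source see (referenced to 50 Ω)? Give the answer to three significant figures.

tan(βl) = -1.38
Z_in = Z_0·(Z_L + jZ_0·tanβl)/(Z_0 + jZ_L·tanβl) = 194 + j151 Ω
Γ_s = (Z_in − Z_s)/(Z_in + Z_s) = (144 + j151)/(244 + j151), |Γ_s| = 0.728
VSWR = (1 + |Γ_s|)/(1 − |Γ_s|)

VSWR ≈ 6.34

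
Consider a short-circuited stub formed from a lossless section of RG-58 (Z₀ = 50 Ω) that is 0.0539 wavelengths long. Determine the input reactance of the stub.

X_in ≈ 17.6 Ω (inductive)

βl = 2π × 0.0539 = 19.4°
tan(βl) = 0.352
For a short-circuited stub, Z_in = jZ_0·tan(βl)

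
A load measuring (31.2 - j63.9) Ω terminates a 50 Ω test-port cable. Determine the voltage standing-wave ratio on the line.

Γ = (Z_L − Z_0)/(Z_L + Z_0) = (-18.8 − j63.9)/(81.2 − j63.9)
|Γ| = 66.6/103 = 0.645
VSWR = (1 + |Γ|)/(1 − |Γ|) = 1.64/0.355

VSWR ≈ 4.63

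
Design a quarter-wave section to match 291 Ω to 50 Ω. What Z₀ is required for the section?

Z_qwt = √(Z_0·R_L) = √(50 × 291) = √14550

Z_qwt ≈ 121 Ω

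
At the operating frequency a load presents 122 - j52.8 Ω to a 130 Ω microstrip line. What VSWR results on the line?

VSWR ≈ 1.52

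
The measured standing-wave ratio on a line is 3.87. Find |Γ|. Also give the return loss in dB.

|Γ| = (S − 1)/(S + 1) = (3.87 − 1)/(3.87 + 1) = 2.87/4.87
RL = −20·log₁₀|Γ| = −20·log₁₀(0.589)

|Γ| ≈ 0.589; return loss ≈ 4.59 dB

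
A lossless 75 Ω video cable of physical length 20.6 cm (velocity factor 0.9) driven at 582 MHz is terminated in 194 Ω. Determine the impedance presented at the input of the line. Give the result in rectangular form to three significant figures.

Z_in ≈ 116 + j82.4 Ω

λ = v/f = 0.9·c / 582 MHz = 0.464 m
βl = 2π·l/λ = 2π × 0.444 = 160°
tan(βl) = tan(160°) = -0.367
Z_in = Z_0·(Z_L + jZ_0·tanβl)/(Z_0 + jZ_L·tanβl)
     = 75·(194 − j27.5)/(75 − j71.2)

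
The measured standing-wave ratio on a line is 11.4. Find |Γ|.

|Γ| ≈ 0.839

|Γ| = (S − 1)/(S + 1) = (11.4 − 1)/(11.4 + 1) = 10.4/12.4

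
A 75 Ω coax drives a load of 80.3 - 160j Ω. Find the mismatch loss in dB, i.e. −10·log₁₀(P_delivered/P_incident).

Γ = (5.3 − j160)/(155.3 − j160), |Γ| = 0.718
|Γ|² = 0.515, so P_del/P_inc = 1 − |Γ|² = 0.485
ML = −10·log₁₀(1 − |Γ|²)

mismatch loss ≈ 3.15 dB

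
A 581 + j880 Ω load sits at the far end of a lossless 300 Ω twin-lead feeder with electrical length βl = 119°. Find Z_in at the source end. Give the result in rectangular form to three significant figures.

tan(βl) = tan(119°) = -1.8
Z_in = Z_0·(Z_L + jZ_0·tanβl)/(Z_0 + jZ_L·tanβl)
     = 300·(581 + j339)/(1890 − j1050)

Z_in ≈ 47.7 + j80.3 Ω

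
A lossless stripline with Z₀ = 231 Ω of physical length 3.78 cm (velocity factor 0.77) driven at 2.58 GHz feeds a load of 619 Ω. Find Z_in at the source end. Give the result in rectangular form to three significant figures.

Z_in ≈ 262 + j250 Ω

λ = v/f = 0.77·c / 2.58 GHz = 0.0895 m
βl = 2π·l/λ = 2π × 0.422 = 152°
tan(βl) = tan(152°) = -0.532
Z_in = Z_0·(Z_L + jZ_0·tanβl)/(Z_0 + jZ_L·tanβl)
     = 231·(619 − j123)/(231 − j329)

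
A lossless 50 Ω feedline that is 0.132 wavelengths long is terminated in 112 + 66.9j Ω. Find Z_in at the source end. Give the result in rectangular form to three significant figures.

Z_in ≈ 39.6 − j53.3 Ω

βl = 2π × 0.132 = 47.5°
tan(βl) = tan(47.5°) = 1.09
Z_in = Z_0·(Z_L + jZ_0·tanβl)/(Z_0 + jZ_L·tanβl)
     = 50·(112 + j122)/(-23.1 + j122)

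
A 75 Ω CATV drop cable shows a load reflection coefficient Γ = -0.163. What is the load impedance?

Z_L ≈ 54 Ω

Z_L = Z_0·(1 + Γ)/(1 − Γ) = 75·(0.837)/(1.16)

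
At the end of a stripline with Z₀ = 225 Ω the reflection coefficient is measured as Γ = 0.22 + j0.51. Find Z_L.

Z_L ≈ 179 + j264 Ω

Z_L = Z_0·(1 + Γ)/(1 − Γ) = 225·(1.22 + j0.51)/(0.78 − j0.51)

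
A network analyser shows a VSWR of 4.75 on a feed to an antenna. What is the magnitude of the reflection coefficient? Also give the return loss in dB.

|Γ| ≈ 0.652; return loss ≈ 3.71 dB

|Γ| = (S − 1)/(S + 1) = (4.75 − 1)/(4.75 + 1) = 3.75/5.75
RL = −20·log₁₀|Γ| = −20·log₁₀(0.652)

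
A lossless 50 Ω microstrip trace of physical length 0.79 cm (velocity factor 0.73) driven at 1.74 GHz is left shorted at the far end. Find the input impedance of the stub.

Z_in ≈ +j20.8 Ω

λ = v/f = 0.73·c / 1.74 GHz = 0.126 m
βl = 2π·l/λ = 2π × 0.0628 = 22.6°
tan(βl) = 0.416
For a shorted stub, Z_in = jZ_0·tan(βl)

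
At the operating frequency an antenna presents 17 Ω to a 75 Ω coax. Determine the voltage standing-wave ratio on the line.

For a purely resistive load, VSWR = R_L/Z_0 or Z_0/R_L (whichever > 1) = 75/17

VSWR ≈ 4.41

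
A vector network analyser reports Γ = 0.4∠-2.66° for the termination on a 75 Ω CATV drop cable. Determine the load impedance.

Z_L ≈ 175 − j7.72 Ω

Z_L = Z_0·(1 + Γ)/(1 − Γ) = 75·(1.4 − j0.0186)/(0.6 + j0.0186)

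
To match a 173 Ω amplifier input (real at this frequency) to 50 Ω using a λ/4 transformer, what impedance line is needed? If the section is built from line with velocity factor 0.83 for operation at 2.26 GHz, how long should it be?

Z_qwt = √(Z_0·R_L) = √(50 × 173) = √8650
λ = 0.83·c/f = 0.11 m, so l = λ/4 = 0.0275 m

Z_qwt ≈ 93 Ω; length ≈ 2.75 cm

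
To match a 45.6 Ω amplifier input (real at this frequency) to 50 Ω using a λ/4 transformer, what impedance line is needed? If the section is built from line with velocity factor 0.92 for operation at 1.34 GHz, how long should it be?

Z_qwt ≈ 47.7 Ω; length ≈ 5.15 cm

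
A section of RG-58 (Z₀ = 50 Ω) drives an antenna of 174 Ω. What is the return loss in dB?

RL ≈ 5.14 dB

Γ = (174 − 50)/(174 + 50) = 0.554
RL = −20·log₁₀|Γ| = −20·log₁₀(0.554)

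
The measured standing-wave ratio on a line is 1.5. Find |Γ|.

|Γ| = (S − 1)/(S + 1) = (1.5 − 1)/(1.5 + 1) = 0.5/2.5

|Γ| ≈ 0.2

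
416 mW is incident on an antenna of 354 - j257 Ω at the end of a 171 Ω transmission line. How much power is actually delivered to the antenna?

|Γ| = |(183 − j257)/(525 − j257)| = 0.54
|Γ|² = 0.291
P_refl = |Γ|²·P_inc = 121 mW, P_del = (1 − |Γ|²)·P_inc = 295 mW

P_delivered ≈ 295 mW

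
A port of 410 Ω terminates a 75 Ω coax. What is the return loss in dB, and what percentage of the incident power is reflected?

RL ≈ 3.21 dB; 47.7% of incident power reflected

Γ = (410 − 75)/(410 + 75) = 0.691
RL = −20·log₁₀(0.691) = 3.21 dB
P_refl/P_inc = |Γ|² = 0.477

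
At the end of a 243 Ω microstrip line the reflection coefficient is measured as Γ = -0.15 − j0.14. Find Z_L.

Z_L = Z_0·(1 + Γ)/(1 − Γ) = 243·(0.85 − j0.14)/(1.15 + j0.14)

Z_L ≈ 173 − j50.7 Ω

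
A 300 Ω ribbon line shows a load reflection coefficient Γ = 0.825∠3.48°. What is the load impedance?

Z_L = Z_0·(1 + Γ)/(1 − Γ) = 300·(1.82 + j0.0501)/(0.177 − j0.0501)

Z_L ≈ 2850 + j892 Ω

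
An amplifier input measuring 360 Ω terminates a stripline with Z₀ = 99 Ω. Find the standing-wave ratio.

For a purely resistive load, VSWR = R_L/Z_0 or Z_0/R_L (whichever > 1) = 360/99

VSWR ≈ 3.64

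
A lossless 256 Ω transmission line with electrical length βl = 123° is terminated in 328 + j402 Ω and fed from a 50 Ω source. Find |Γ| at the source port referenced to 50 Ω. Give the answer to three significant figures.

|Γ| ≈ 0.374

tan(βl) = -1.54
Z_in = Z_0·(Z_L + jZ_0·tanβl)/(Z_0 + jZ_L·tanβl) = 71 + j43.3 Ω
Γ_s = (Z_in − Z_s)/(Z_in + Z_s) = (21 + j43.3)/(121 + j43.3), |Γ_s| = 0.374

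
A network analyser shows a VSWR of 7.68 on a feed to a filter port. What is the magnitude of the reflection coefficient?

|Γ| ≈ 0.77

|Γ| = (S − 1)/(S + 1) = (7.68 − 1)/(7.68 + 1) = 6.68/8.68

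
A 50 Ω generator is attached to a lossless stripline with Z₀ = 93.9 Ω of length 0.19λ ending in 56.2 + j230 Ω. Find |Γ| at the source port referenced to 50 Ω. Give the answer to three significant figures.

|Γ| ≈ 0.868

βl = 2π × 0.19 = 68.4°
tan(βl) = 2.53
Z_in = Z_0·(Z_L + jZ_0·tanβl)/(Z_0 + jZ_L·tanβl) = 14.2 − j85.9 Ω
Γ_s = (Z_in − Z_s)/(Z_in + Z_s) = (-35.8 − j85.9)/(64.2 − j85.9), |Γ_s| = 0.868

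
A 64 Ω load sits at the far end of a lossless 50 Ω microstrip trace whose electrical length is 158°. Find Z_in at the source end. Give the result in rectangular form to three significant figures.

Z_in ≈ 58.7 + j10.2 Ω

tan(βl) = tan(158°) = -0.404
Z_in = Z_0·(Z_L + jZ_0·tanβl)/(Z_0 + jZ_L·tanβl)
     = 50·(64 − j20.2)/(50 − j25.9)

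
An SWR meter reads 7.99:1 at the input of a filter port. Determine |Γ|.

|Γ| = (S − 1)/(S + 1) = (7.99 − 1)/(7.99 + 1) = 6.99/8.99

|Γ| ≈ 0.778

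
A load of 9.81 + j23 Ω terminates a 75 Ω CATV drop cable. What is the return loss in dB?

RL ≈ 2.08 dB

Γ = (-65.19 + j23)/(84.81 + j23), |Γ| = 0.787
RL = −20·log₁₀|Γ| = −20·log₁₀(0.787)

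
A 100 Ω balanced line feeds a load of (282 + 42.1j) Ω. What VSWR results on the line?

VSWR ≈ 2.89

Γ = (Z_L − Z_0)/(Z_L + Z_0) = (182 + j42.1)/(382 + j42.1)
|Γ| = 187/384 = 0.486
VSWR = (1 + |Γ|)/(1 − |Γ|) = 1.49/0.514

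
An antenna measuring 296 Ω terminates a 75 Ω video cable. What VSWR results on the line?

Γ = (296 − 75)/(296 + 75) = 0.596
VSWR = (1 + 0.596)/(1 − 0.596)

VSWR ≈ 3.95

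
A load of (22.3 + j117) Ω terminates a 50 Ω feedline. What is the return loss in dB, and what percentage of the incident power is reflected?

Γ = (-27.7 + j117)/(72.3 + j117), |Γ| = 0.874
RL = −20·log₁₀(0.874) = 1.17 dB
P_refl/P_inc = |Γ|² = 0.764

RL ≈ 1.17 dB; 76.4% of incident power reflected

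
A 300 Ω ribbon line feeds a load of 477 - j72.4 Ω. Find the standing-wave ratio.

VSWR ≈ 1.65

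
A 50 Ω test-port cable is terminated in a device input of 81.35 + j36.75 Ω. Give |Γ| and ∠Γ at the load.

Γ ≈ 0.354 ∠ 33.9°

Γ = (Z_L − Z_0)/(Z_L + Z_0) = (31.35 + j36.75)/(131.3 + j36.75)
|Γ| = 48.3/136 = 0.354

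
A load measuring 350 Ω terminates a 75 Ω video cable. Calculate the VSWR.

Γ = (350 − 75)/(350 + 75) = 0.647
VSWR = (1 + 0.647)/(1 − 0.647)

VSWR ≈ 4.67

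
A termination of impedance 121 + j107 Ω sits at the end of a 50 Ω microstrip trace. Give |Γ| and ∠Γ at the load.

Γ ≈ 0.637 ∠ 24.4°

Γ = (Z_L − Z_0)/(Z_L + Z_0) = (71 + j107)/(171 + j107)
|Γ| = 128/202 = 0.637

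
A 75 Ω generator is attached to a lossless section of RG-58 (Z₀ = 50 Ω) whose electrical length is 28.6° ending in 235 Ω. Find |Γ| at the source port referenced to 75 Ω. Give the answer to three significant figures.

tan(βl) = 0.545
Z_in = Z_0·(Z_L + jZ_0·tanβl)/(Z_0 + jZ_L·tanβl) = 40.3 − j76 Ω
Γ_s = (Z_in − Z_s)/(Z_in + Z_s) = (-34.7 − j76)/(115 − j76), |Γ_s| = 0.605

|Γ| ≈ 0.605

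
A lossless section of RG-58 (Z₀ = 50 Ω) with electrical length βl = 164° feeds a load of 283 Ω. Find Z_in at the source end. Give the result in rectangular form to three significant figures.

Z_in ≈ 84.3 + j122 Ω

tan(βl) = tan(164°) = -0.287
Z_in = Z_0·(Z_L + jZ_0·tanβl)/(Z_0 + jZ_L·tanβl)
     = 50·(283 − j14.3)/(50 − j81.1)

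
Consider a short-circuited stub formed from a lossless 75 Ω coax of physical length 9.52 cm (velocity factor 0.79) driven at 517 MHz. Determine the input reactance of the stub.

X_in ≈ 275 Ω (inductive)

λ = v/f = 0.79·c / 517 MHz = 0.458 m
βl = 2π·l/λ = 2π × 0.208 = 74.8°
tan(βl) = 3.67
For a short-circuited stub, Z_in = jZ_0·tan(βl)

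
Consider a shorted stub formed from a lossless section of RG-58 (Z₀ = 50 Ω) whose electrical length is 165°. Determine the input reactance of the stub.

X_in ≈ -13.4 Ω (capacitive)

tan(βl) = -0.268
For a shorted stub, Z_in = jZ_0·tan(βl)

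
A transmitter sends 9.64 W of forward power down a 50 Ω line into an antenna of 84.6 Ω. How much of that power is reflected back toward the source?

P_reflected ≈ 0.637 W

Γ = (84.6 − 50)/(84.6 + 50) = 0.257
|Γ|² = 0.0661
P_refl = |Γ|²·P_inc = 0.637 W, P_del = (1 − |Γ|²)·P_inc = 9 W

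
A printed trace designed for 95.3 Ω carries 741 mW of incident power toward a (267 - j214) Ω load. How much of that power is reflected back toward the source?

|Γ| = |(171.7 − j214)/(362.3 − j214)| = 0.652
|Γ|² = 0.425
P_refl = |Γ|²·P_inc = 315 mW, P_del = (1 − |Γ|²)·P_inc = 426 mW

P_reflected ≈ 315 mW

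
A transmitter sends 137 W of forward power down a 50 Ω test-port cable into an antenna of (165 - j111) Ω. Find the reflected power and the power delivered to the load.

|Γ| = |(115 − j111)/(215 − j111)| = 0.661
|Γ|² = 0.436
P_refl = |Γ|²·P_inc = 59.8 W, P_del = (1 − |Γ|²)·P_inc = 77.2 W

P_reflected ≈ 59.8 W; P_delivered ≈ 77.2 W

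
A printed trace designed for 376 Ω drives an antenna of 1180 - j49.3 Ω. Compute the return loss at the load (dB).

RL ≈ 5.72 dB

Γ = (804 − j49.3)/(1556 − j49.3), |Γ| = 0.517
RL = −20·log₁₀|Γ| = −20·log₁₀(0.517)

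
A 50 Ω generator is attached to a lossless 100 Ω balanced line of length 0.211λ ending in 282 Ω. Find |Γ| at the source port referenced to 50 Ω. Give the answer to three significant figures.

|Γ| ≈ 0.279

βl = 2π × 0.211 = 76°
tan(βl) = 4
Z_in = Z_0·(Z_L + jZ_0·tanβl)/(Z_0 + jZ_L·tanβl) = 37.4 − j21.7 Ω
Γ_s = (Z_in − Z_s)/(Z_in + Z_s) = (-12.6 − j21.7)/(87.4 − j21.7), |Γ_s| = 0.279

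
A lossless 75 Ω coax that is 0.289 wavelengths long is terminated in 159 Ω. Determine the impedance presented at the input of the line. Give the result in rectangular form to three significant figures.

Z_in ≈ 37.1 + j14.4 Ω

βl = 2π × 0.289 = 104°
tan(βl) = tan(104°) = -4
Z_in = Z_0·(Z_L + jZ_0·tanβl)/(Z_0 + jZ_L·tanβl)
     = 75·(159 − j300)/(75 − j636)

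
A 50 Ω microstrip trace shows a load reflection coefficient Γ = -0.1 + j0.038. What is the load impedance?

Z_L ≈ 40.8 + j3.14 Ω

Z_L = Z_0·(1 + Γ)/(1 − Γ) = 50·(0.9 + j0.038)/(1.1 − j0.038)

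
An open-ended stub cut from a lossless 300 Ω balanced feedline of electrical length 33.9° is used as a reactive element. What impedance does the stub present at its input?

tan(βl) = 0.672
For an open-ended stub, Z_in = −jZ_0·cot(βl) = −jZ_0/tan(βl)

Z_in ≈ −j446 Ω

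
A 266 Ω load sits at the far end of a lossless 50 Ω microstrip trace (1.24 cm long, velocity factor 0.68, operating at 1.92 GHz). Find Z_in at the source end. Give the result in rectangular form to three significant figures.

λ = v/f = 0.68·c / 1.92 GHz = 0.106 m
βl = 2π·l/λ = 2π × 0.117 = 42°
tan(βl) = tan(42°) = 0.901
Z_in = Z_0·(Z_L + jZ_0·tanβl)/(Z_0 + jZ_L·tanβl)
     = 50·(266 + j45)/(50 + j240)

Z_in ≈ 20.1 − j51.3 Ω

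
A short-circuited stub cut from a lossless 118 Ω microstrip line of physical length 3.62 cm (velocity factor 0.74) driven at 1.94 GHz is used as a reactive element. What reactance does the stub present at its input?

λ = v/f = 0.74·c / 1.94 GHz = 0.114 m
βl = 2π·l/λ = 2π × 0.316 = 114°
tan(βl) = -2.26
For a short-circuited stub, Z_in = jZ_0·tan(βl)

X_in ≈ -266 Ω (capacitive)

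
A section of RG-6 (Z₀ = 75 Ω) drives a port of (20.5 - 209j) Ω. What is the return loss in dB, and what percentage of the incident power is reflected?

RL ≈ 0.538 dB; 88.4% of incident power reflected

Γ = (-54.5 − j209)/(95.5 − j209), |Γ| = 0.94
RL = −20·log₁₀(0.94) = 0.538 dB
P_refl/P_inc = |Γ|² = 0.884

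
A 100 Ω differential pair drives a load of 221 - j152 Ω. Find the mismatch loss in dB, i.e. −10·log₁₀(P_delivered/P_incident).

mismatch loss ≈ 1.54 dB

Γ = (121 − j152)/(321 − j152), |Γ| = 0.547
|Γ|² = 0.299, so P_del/P_inc = 1 − |Γ|² = 0.701
ML = −10·log₁₀(1 − |Γ|²)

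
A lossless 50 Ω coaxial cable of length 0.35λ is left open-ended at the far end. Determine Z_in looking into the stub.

Z_in ≈ +j36.3 Ω

βl = 2π × 0.35 = 126°
tan(βl) = -1.38
For an open-ended stub, Z_in = −jZ_0·cot(βl) = −jZ_0/tan(βl)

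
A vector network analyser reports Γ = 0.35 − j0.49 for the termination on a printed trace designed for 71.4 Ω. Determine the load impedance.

Z_L ≈ 68.7 − j106 Ω

Z_L = Z_0·(1 + Γ)/(1 − Γ) = 71.4·(1.35 − j0.49)/(0.65 + j0.49)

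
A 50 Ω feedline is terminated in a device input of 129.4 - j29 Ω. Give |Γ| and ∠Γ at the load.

Γ = (Z_L − Z_0)/(Z_L + Z_0) = (79.4 − j29)/(179.4 − j29)
|Γ| = 84.5/182 = 0.465

Γ ≈ 0.465 ∠ -10.9°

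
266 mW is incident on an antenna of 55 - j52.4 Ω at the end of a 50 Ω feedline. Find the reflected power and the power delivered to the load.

|Γ| = |(5 − j52.4)/(105 − j52.4)| = 0.449
|Γ|² = 0.201
P_refl = |Γ|²·P_inc = 53.5 mW, P_del = (1 − |Γ|²)·P_inc = 212 mW

P_reflected ≈ 53.5 mW; P_delivered ≈ 212 mW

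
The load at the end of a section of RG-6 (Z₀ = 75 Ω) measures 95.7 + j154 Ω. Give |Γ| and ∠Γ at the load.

Γ = (Z_L − Z_0)/(Z_L + Z_0) = (20.7 + j154)/(170.7 + j154)
|Γ| = 155/230 = 0.676

Γ ≈ 0.676 ∠ 40.3°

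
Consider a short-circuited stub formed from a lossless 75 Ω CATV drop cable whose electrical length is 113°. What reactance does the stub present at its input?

tan(βl) = -2.36
For a short-circuited stub, Z_in = jZ_0·tan(βl)

X_in ≈ -177 Ω (capacitive)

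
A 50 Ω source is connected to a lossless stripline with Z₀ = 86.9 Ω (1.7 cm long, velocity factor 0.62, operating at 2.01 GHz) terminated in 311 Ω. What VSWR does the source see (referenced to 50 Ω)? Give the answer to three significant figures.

VSWR ≈ 2.82

λ = v/f = 0.62·c / 2.01 GHz = 0.0925 m
βl = 2π·l/λ = 2π × 0.184 = 66.1°
tan(βl) = 2.26
Z_in = Z_0·(Z_L + jZ_0·tanβl)/(Z_0 + jZ_L·tanβl) = 28.6 − j34.9 Ω
Γ_s = (Z_in − Z_s)/(Z_in + Z_s) = (-21.4 − j34.9)/(78.6 − j34.9), |Γ_s| = 0.476
VSWR = (1 + |Γ_s|)/(1 − |Γ_s|)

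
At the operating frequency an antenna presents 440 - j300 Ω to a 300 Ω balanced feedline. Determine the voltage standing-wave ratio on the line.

VSWR ≈ 2.42

Γ = (Z_L − Z_0)/(Z_L + Z_0) = (140 − j300)/(740 − j300)
|Γ| = 331/798 = 0.415
VSWR = (1 + |Γ|)/(1 − |Γ|) = 1.41/0.585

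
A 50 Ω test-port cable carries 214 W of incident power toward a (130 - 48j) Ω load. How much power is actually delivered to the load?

|Γ| = |(80 − j48)/(180 − j48)| = 0.501
|Γ|² = 0.251
P_refl = |Γ|²·P_inc = 53.7 W, P_del = (1 − |Γ|²)·P_inc = 160 W

P_delivered ≈ 160 W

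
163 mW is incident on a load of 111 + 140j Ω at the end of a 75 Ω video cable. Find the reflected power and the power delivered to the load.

|Γ| = |(36 + j140)/(186 + j140)| = 0.621
|Γ|² = 0.386
P_refl = |Γ|²·P_inc = 62.8 mW, P_del = (1 − |Γ|²)·P_inc = 100 mW

P_reflected ≈ 62.8 mW; P_delivered ≈ 100 mW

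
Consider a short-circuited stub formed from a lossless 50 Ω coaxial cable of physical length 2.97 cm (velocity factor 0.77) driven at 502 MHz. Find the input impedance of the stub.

λ = v/f = 0.77·c / 502 MHz = 0.46 m
βl = 2π·l/λ = 2π × 0.0645 = 23.2°
tan(βl) = 0.429
For a short-circuited stub, Z_in = jZ_0·tan(βl)

Z_in ≈ +j21.5 Ω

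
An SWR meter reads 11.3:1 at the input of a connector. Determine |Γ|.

|Γ| ≈ 0.837

|Γ| = (S − 1)/(S + 1) = (11.3 − 1)/(11.3 + 1) = 10.3/12.3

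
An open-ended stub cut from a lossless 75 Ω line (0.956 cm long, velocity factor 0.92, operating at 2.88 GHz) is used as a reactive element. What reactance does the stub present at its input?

X_in ≈ -104 Ω (capacitive)

λ = v/f = 0.92·c / 2.88 GHz = 0.0958 m
βl = 2π·l/λ = 2π × 0.0998 = 35.9°
tan(βl) = 0.724
For an open-ended stub, Z_in = −jZ_0·cot(βl) = −jZ_0/tan(βl)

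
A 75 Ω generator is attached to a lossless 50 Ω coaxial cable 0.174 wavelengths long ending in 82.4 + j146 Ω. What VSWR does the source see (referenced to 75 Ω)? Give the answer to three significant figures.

βl = 2π × 0.174 = 62.6°
tan(βl) = 1.93
Z_in = Z_0·(Z_L + jZ_0·tanβl)/(Z_0 + jZ_L·tanβl) = 12.3 − j43.8 Ω
Γ_s = (Z_in − Z_s)/(Z_in + Z_s) = (-62.7 − j43.8)/(87.3 − j43.8), |Γ_s| = 0.783
VSWR = (1 + |Γ_s|)/(1 − |Γ_s|)

VSWR ≈ 8.22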